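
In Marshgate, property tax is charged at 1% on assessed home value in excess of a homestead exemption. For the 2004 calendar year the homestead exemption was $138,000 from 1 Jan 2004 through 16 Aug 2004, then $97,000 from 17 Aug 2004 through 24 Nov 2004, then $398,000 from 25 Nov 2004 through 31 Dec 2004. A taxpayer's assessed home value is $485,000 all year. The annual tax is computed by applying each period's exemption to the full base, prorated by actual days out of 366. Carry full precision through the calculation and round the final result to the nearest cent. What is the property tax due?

1 Jan – 16 Aug 2004: 229 days, exemption $138,000 → ($485,000 − $138,000) × 1% × 229/366 = $2,171.1202
17 Aug – 24 Nov 2004: 100 days, exemption $97,000 → ($485,000 − $97,000) × 1% × 100/366 = $1,060.1093
25 Nov – 31 Dec 2004: 37 days, exemption $398,000 → ($485,000 − $398,000) × 1% × 37/366 = $87.9508
Total = $3,319.1803

$3,319.18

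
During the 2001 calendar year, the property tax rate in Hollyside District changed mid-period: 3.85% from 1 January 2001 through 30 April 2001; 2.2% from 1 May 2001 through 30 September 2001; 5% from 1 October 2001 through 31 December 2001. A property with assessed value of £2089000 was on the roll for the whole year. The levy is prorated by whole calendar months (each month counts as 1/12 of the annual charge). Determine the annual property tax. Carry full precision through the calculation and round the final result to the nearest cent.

1 January – 30 April 2001: 4 months at 3.85% → £2089000 × 3.85% × 4/12 = £26808.8333
1 May – 30 September 2001: 5 months at 2.2% → £2089000 × 2.2% × 5/12 = £19149.1667
1 October – 31 December 2001: 3 months at 5% → £2089000 × 5% × 3/12 = £26112.5000
Total = £72070.5000

£72070.50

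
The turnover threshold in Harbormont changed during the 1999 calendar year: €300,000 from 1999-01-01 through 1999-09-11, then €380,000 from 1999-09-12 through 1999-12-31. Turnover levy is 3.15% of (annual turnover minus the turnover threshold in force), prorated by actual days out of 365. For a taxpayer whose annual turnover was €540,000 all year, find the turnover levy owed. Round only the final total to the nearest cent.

1999-01-01 to 1999-09-11: 254 days, exemption €300,000 → (€540,000 − €300,000) × 3.15% × 254/365 = €5,260.9315
1999-09-12 to 1999-12-31: 111 days, exemption €380,000 → (€540,000 − €380,000) × 3.15% × 111/365 = €1,532.7123
Total = €6,793.6438

€6,793.64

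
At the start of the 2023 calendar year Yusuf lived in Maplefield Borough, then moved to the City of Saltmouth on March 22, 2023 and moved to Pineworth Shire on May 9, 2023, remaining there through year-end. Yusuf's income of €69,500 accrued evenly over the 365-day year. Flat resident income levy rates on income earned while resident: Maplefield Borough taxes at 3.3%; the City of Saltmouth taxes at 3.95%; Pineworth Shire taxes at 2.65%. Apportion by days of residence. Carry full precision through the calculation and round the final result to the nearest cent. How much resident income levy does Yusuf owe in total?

Maplefield Borough, January 1 – March 21, 2023: 80 days → €69,500 × 3.3% × 80/365 = €502.6849
The City of Saltmouth, March 22 – May 8, 2023: 48 days → €69,500 × 3.95% × 48/365 = €361.0192
Pineworth Shire, May 9 – December 31, 2023: 237 days → €69,500 × 2.65% × 237/365 = €1,195.8760
Total = €2,059.5801

€2,059.58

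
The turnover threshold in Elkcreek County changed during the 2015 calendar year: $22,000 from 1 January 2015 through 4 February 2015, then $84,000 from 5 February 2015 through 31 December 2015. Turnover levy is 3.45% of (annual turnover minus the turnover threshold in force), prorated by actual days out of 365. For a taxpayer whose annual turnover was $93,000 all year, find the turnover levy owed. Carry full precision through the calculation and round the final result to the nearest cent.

$515.61

1 January – 4 February 2015: 35 days, exemption $22,000 → ($93,000 − $22,000) × 3.45% × 35/365 = $234.8836
5 February – 31 December 2015: 330 days, exemption $84,000 → ($93,000 − $84,000) × 3.45% × 330/365 = $280.7260
Total = $515.6096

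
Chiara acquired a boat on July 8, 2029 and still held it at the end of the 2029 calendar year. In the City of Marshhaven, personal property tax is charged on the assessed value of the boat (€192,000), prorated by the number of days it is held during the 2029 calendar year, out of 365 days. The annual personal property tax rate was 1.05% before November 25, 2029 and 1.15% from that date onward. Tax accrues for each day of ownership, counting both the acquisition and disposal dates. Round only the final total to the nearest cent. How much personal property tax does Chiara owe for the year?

€997.08

July 8 – November 24, 2029: 140 days at 1.05% → €192,000 × 1.05% × 140/365 = €773.2603
November 25 – December 31, 2029: 37 days at 1.15% → €192,000 × 1.15% × 37/365 = €223.8247
Total = €997.0849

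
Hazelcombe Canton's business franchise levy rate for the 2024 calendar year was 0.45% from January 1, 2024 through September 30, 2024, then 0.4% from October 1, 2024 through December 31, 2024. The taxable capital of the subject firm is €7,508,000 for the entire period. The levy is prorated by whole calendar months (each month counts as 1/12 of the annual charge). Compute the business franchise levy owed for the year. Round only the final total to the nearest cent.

January 1 – September 30, 2024: 9 months at 0.45% → €7,508,000 × 0.45% × 9/12 = €25,339.5000
October 1 – December 31, 2024: 3 months at 0.4% → €7,508,000 × 0.4% × 3/12 = €7,508.0000
Total = €32,847.5000

€32,847.50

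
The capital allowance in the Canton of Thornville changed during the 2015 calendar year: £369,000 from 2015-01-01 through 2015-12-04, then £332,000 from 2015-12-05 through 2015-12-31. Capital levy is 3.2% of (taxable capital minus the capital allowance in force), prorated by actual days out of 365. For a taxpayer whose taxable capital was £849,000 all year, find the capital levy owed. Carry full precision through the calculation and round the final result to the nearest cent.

2015-01-01 to 2015-12-04: 338 days, exemption £369,000 → (£849,000 − £369,000) × 3.2% × 338/365 = £14,223.7808
2015-12-05 to 2015-12-31: 27 days, exemption £332,000 → (£849,000 − £332,000) × 3.2% × 27/365 = £1,223.8027
Total = £15,447.5836

£15,447.58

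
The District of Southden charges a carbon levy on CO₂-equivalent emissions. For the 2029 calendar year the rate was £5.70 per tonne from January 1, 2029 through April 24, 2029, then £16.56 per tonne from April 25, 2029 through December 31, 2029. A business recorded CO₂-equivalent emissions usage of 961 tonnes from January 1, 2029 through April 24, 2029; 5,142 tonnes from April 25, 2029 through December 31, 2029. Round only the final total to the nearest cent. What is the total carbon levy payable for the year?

£90629.22

January 1 – April 24, 2029: 961 tonnes at £5.70/tonne → £5477.70
April 25 – December 31, 2029: 5,142 tonnes at £16.56/tonne → £85151.52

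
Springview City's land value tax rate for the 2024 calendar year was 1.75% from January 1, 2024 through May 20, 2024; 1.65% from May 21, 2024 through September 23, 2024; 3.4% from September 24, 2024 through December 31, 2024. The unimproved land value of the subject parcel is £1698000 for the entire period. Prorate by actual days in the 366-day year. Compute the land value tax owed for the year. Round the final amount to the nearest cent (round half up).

£36708.81

January 1 – May 20, 2024: 141 days at 1.75% → £1698000 × 1.75% × 141/366 = £11447.5820
May 21 – September 23, 2024: 126 days at 1.65% → £1698000 × 1.65% × 126/366 = £9645.1967
September 24 – December 31, 2024: 99 days at 3.4% → £1698000 × 3.4% × 99/366 = £15616.0328
Total = £36708.8115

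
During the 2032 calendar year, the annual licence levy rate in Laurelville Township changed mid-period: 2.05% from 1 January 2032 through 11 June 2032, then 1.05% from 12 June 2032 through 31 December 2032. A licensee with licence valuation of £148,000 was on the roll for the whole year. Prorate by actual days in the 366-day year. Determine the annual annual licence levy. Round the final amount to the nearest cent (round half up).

1 January – 11 June 2032: 163 days at 2.05% → £148,000 × 2.05% × 163/366 = £1,351.2077
12 June – 31 December 2032: 203 days at 1.05% → £148,000 × 1.05% × 203/366 = £861.9180
Total = £2,213.1257

£2,213.13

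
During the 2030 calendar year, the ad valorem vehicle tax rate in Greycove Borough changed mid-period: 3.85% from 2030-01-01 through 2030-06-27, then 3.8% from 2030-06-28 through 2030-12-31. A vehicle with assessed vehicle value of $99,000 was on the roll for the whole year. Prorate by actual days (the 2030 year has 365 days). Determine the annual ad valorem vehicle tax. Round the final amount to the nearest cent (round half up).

$3,786.14

2030-01-01 to 2030-06-27: 178 days at 3.85% → $99,000 × 3.85% × 178/365 = $1,858.7589
2030-06-28 to 2030-12-31: 187 days at 3.8% → $99,000 × 3.8% × 187/365 = $1,927.3808
Total = $3,786.1397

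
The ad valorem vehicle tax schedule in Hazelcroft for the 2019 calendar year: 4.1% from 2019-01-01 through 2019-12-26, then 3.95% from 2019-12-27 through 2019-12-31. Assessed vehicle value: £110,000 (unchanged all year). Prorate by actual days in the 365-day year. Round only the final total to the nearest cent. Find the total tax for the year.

2019-01-01 to 2019-12-26: 360 days at 4.1% → £110,000 × 4.1% × 360/365 = £4,448.2192
2019-12-27 to 2019-12-31: 5 days at 3.95% → £110,000 × 3.95% × 5/365 = £59.5205
Total = £4,507.7397

£4,507.74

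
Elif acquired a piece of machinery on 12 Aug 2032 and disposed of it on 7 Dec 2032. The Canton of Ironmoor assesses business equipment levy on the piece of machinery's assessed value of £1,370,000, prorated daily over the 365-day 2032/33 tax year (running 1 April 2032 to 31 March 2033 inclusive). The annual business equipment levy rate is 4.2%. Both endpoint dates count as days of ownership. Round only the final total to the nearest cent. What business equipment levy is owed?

£18,601.97

Days held (12 Aug – 7 Dec 2032): 118 out of 365
Tax = £1,370,000 × 4.2% × 118/365 = £18,601.9726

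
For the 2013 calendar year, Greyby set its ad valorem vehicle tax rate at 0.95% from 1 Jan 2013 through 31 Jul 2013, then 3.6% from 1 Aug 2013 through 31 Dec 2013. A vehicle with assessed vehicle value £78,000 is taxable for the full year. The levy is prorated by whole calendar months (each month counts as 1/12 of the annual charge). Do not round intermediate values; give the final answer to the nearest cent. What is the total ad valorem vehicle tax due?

£1,602.25

1 Jan – 31 Jul 2013: 7 months at 0.95% → £78,000 × 0.95% × 7/12 = £432.2500
1 Aug – 31 Dec 2013: 5 months at 3.6% → £78,000 × 3.6% × 5/12 = £1,170.0000
Total = £1,602.2500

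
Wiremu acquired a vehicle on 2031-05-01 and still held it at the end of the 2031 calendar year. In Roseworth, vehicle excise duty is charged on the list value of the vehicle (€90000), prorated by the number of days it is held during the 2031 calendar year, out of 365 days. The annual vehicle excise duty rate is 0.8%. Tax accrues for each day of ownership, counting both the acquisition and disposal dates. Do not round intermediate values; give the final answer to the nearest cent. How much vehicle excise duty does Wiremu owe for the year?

€483.29

Days held (2031-05-01 to 2031-12-31): 245 out of 365
Tax = €90000 × 0.8% × 245/365 = €483.2877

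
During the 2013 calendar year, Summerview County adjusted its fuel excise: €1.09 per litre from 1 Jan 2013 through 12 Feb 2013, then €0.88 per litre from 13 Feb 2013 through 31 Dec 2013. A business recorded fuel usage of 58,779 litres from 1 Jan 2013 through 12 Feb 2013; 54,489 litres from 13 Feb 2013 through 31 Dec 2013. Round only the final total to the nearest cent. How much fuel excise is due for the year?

€112,019.43

1 Jan – 12 Feb 2013: 58,779 litres at €1.09/litre → €64,069.11
13 Feb – 31 Dec 2013: 54,489 litres at €0.88/litre → €47,950.32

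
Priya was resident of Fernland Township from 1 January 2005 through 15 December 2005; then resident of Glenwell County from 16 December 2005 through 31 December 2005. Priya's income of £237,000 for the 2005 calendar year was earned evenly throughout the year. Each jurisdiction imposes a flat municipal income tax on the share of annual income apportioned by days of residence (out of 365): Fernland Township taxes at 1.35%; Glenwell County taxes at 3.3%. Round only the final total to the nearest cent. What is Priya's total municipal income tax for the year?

Fernland Township, 1 January – 15 December 2005: 349 days → £237,000 × 1.35% × 349/365 = £3,059.2479
Glenwell County, 16 December – 31 December 2005: 16 days → £237,000 × 3.3% × 16/365 = £342.8384
Total = £3,402.0863

£3,402.09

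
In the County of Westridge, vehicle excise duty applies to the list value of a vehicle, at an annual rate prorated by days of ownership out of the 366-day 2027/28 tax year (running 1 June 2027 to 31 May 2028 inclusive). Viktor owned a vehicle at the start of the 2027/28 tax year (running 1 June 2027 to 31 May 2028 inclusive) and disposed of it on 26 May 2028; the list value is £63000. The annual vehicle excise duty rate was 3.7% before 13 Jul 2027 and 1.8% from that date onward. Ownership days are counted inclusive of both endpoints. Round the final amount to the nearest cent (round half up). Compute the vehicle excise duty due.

£1255.87

1 Jun – 12 Jul 2027: 42 days at 3.7% → £63000 × 3.7% × 42/366 = £267.4918
13 Jul 2027 – 26 May 2028: 319 days at 1.8% → £63000 × 1.8% × 319/366 = £988.3770
Total = £1255.8689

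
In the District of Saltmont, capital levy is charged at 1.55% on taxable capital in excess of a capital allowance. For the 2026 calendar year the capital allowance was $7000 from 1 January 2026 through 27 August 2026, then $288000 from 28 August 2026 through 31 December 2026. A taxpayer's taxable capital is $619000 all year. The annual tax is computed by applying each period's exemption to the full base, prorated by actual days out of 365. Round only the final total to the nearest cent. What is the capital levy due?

$7982.46

1 January – 27 August 2026: 239 days, exemption $7000 → ($619000 − $7000) × 1.55% × 239/365 = $6211.3808
28 August – 31 December 2026: 126 days, exemption $288000 → ($619000 − $288000) × 1.55% × 126/365 = $1771.0767
Total = $7982.4575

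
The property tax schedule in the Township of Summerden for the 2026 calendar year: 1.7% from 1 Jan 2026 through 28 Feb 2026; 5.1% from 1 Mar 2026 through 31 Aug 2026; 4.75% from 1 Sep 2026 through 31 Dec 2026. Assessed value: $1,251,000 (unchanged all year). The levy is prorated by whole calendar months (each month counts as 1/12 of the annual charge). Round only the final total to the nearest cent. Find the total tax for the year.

1 Jan – 28 Feb 2026: 2 months at 1.7% → $1,251,000 × 1.7% × 2/12 = $3,544.5000
1 Mar – 31 Aug 2026: 6 months at 5.1% → $1,251,000 × 5.1% × 6/12 = $31,900.5000
1 Sep – 31 Dec 2026: 4 months at 4.75% → $1,251,000 × 4.75% × 4/12 = $19,807.5000
Total = $55,252.5000

$55,252.50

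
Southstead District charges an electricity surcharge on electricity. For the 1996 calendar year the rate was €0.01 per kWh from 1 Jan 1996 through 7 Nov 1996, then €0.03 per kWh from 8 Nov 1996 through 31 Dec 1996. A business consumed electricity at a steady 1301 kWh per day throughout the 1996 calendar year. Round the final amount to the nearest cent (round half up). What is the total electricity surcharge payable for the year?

1 Jan – 7 Nov 1996: 312 days × 1301 kWh/day = 405,912 kWh at €0.01/kWh → €4,059.12
8 Nov – 31 Dec 1996: 54 days × 1301 kWh/day = 70,254 kWh at €0.03/kWh → €2,107.62

€6,166.74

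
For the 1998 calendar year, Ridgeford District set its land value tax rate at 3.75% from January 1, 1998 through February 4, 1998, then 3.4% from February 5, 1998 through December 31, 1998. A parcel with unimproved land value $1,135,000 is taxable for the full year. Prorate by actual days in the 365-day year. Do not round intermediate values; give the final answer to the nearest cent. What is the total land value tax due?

January 1 – February 4, 1998: 35 days at 3.75% → $1,135,000 × 3.75% × 35/365 = $4,081.3356
February 5 – December 31, 1998: 330 days at 3.4% → $1,135,000 × 3.4% × 330/365 = $34,889.5890
Total = $38,970.9247

$38,970.92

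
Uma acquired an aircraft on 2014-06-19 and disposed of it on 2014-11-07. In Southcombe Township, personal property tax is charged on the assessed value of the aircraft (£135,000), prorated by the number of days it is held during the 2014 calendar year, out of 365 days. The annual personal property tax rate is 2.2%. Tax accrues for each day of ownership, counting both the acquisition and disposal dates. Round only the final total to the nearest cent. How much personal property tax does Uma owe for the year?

£1,155.45

Days held (2014-06-19 to 2014-11-07): 142 out of 365
Tax = £135,000 × 2.2% × 142/365 = £1,155.4521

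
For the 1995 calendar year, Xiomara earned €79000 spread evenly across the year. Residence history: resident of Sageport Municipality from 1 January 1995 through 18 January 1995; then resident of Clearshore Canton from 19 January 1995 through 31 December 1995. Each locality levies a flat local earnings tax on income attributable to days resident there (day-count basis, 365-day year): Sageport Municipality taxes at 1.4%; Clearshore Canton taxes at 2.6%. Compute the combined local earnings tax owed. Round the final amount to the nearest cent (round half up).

€2007.25

Sageport Municipality, 1 January – 18 January 1995: 18 days → €79000 × 1.4% × 18/365 = €54.5425
Clearshore Canton, 19 January – 31 December 1995: 347 days → €79000 × 2.6% × 347/365 = €1952.7068
Total = €2007.2493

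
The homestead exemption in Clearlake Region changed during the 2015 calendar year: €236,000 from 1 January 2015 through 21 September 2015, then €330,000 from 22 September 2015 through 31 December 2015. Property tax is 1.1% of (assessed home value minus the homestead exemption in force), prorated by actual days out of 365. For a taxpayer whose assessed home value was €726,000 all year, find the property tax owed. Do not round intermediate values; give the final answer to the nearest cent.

€5,103.88

1 January – 21 September 2015: 264 days, exemption €236,000 → (€726,000 − €236,000) × 1.1% × 264/365 = €3,898.5205
22 September – 31 December 2015: 101 days, exemption €330,000 → (€726,000 − €330,000) × 1.1% × 101/365 = €1,205.3589
Total = €5,103.8795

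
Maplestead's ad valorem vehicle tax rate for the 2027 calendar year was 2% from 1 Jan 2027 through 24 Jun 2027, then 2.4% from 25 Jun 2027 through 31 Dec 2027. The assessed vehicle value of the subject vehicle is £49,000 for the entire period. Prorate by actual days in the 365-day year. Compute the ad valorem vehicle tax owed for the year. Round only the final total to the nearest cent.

£1,082.03

1 Jan – 24 Jun 2027: 175 days at 2% → £49,000 × 2% × 175/365 = £469.8630
25 Jun – 31 Dec 2027: 190 days at 2.4% → £49,000 × 2.4% × 190/365 = £612.1644
Total = £1,082.0274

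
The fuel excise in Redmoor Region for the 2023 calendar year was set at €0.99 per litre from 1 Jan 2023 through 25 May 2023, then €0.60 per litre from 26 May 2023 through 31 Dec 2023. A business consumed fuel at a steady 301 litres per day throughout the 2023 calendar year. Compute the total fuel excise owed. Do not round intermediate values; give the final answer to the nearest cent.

€82,940.55

1 Jan – 25 May 2023: 145 days × 301 litres/day = 43,645 litres at €0.99/litre → €43,208.55
26 May – 31 Dec 2023: 220 days × 301 litres/day = 66,220 litres at €0.60/litre → €39,732.00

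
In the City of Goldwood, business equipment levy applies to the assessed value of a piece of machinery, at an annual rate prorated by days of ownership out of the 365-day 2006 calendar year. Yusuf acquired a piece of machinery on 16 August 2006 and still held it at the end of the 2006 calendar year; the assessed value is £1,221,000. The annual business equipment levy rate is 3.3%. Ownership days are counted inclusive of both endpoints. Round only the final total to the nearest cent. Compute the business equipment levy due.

Days held (16 August – 31 December 2006): 138 out of 365
Tax = £1,221,000 × 3.3% × 138/365 = £15,234.0658

£15,234.07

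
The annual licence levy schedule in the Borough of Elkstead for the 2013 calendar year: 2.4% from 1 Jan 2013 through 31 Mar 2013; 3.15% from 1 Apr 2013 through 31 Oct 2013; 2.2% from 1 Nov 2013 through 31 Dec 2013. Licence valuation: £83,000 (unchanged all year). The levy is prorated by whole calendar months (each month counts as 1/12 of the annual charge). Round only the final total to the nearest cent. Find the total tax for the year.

1 Jan – 31 Mar 2013: 3 months at 2.4% → £83,000 × 2.4% × 3/12 = £498.0000
1 Apr – 31 Oct 2013: 7 months at 3.15% → £83,000 × 3.15% × 7/12 = £1,525.1250
1 Nov – 31 Dec 2013: 2 months at 2.2% → £83,000 × 2.2% × 2/12 = £304.3333
Total = £2,327.4583

£2,327.46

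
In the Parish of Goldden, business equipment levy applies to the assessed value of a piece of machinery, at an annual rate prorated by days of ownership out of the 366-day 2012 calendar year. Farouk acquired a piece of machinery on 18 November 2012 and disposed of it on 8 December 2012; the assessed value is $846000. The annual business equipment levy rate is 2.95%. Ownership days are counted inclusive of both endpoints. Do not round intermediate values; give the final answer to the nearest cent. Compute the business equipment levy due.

$1431.96

Days held (18 November – 8 December 2012): 21 out of 366
Tax = $846000 × 2.95% × 21/366 = $1431.9590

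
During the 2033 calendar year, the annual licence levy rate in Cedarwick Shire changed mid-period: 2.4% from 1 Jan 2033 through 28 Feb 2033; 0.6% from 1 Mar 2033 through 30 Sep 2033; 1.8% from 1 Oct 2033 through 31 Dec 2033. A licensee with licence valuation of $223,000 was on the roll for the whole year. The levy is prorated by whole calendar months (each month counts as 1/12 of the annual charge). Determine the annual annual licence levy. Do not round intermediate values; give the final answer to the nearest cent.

1 Jan – 28 Feb 2033: 2 months at 2.4% → $223,000 × 2.4% × 2/12 = $892.0000
1 Mar – 30 Sep 2033: 7 months at 0.6% → $223,000 × 0.6% × 7/12 = $780.5000
1 Oct – 31 Dec 2033: 3 months at 1.8% → $223,000 × 1.8% × 3/12 = $1,003.5000
Total = $2,676.0000

$2,676.00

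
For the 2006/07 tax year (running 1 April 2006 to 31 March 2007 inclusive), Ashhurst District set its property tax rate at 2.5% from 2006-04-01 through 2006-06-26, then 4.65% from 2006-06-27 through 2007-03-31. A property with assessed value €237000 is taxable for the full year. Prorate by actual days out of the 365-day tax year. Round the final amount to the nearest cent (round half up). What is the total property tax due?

2006-04-01 to 2006-06-26: 87 days at 2.5% → €237000 × 2.5% × 87/365 = €1412.2603
2006-06-27 to 2007-03-31: 278 days at 4.65% → €237000 × 4.65% × 278/365 = €8393.6959
Total = €9805.9562

€9805.96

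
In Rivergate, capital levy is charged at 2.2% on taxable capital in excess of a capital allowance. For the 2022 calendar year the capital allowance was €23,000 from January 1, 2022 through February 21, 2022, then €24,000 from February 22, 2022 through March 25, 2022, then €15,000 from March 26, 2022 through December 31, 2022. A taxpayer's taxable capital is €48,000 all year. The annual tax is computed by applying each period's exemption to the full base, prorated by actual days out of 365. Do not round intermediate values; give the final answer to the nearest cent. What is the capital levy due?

January 1 – February 21, 2022: 52 days, exemption €23,000 → (€48,000 − €23,000) × 2.2% × 52/365 = €78.3562
February 22 – March 25, 2022: 32 days, exemption €24,000 → (€48,000 − €24,000) × 2.2% × 32/365 = €46.2904
March 26 – December 31, 2022: 281 days, exemption €15,000 → (€48,000 − €15,000) × 2.2% × 281/365 = €558.9205
Total = €683.5671

€683.57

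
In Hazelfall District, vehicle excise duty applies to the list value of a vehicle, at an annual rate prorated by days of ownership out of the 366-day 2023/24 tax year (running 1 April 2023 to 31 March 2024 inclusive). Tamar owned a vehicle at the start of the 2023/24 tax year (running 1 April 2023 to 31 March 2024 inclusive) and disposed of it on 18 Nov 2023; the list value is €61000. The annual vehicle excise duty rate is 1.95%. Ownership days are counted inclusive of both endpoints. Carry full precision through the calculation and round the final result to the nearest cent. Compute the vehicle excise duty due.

Days held (1 Apr – 18 Nov 2023): 232 out of 366
Tax = €61000 × 1.95% × 232/366 = €754.0000

€754.00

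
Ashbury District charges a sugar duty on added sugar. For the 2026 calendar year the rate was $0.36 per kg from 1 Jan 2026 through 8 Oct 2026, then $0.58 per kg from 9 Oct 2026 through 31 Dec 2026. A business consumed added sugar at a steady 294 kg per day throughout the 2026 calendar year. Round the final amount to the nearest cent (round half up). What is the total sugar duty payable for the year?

1 Jan – 8 Oct 2026: 281 days × 294 kg/day = 82,614 kg at $0.36/kg → $29741.04
9 Oct – 31 Dec 2026: 84 days × 294 kg/day = 24,696 kg at $0.58/kg → $14323.68

$44064.72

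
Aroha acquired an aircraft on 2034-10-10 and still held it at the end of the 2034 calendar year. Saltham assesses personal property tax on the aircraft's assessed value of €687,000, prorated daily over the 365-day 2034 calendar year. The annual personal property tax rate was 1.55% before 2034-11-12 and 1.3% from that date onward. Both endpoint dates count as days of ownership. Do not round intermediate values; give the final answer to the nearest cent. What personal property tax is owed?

2034-10-10 to 2034-11-11: 33 days at 1.55% → €687,000 × 1.55% × 33/365 = €962.7411
2034-11-12 to 2034-12-31: 50 days at 1.3% → €687,000 × 1.3% × 50/365 = €1,223.4247
Total = €2,186.1658

€2,186.17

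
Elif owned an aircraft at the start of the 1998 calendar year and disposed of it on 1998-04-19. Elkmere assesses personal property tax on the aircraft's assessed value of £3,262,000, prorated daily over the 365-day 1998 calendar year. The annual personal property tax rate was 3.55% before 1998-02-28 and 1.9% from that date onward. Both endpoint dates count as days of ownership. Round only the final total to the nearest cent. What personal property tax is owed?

£27,061.19

1998-01-01 to 1998-02-27: 58 days at 3.55% → £3,262,000 × 3.55% × 58/365 = £18,401.2548
1998-02-28 to 1998-04-19: 51 days at 1.9% → £3,262,000 × 1.9% × 51/365 = £8,659.9397
Total = £27,061.1945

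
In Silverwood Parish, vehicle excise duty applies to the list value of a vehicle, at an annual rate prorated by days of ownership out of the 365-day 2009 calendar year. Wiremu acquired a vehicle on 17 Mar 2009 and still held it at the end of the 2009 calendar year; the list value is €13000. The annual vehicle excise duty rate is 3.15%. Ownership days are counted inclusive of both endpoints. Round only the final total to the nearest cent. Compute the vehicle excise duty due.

Days held (17 Mar – 31 Dec 2009): 290 out of 365
Tax = €13000 × 3.15% × 290/365 = €325.3562

€325.36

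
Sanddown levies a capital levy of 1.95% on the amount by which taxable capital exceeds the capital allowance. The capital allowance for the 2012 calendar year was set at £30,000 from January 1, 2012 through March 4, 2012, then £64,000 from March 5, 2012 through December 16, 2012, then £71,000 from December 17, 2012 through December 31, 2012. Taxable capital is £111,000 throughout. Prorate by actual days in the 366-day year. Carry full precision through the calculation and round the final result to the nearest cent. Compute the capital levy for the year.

January 1 – March 4, 2012: 64 days, exemption £30,000 → (£111,000 − £30,000) × 1.95% × 64/366 = £276.1967
March 5 – December 16, 2012: 287 days, exemption £64,000 → (£111,000 − £64,000) × 1.95% × 287/366 = £718.6762
December 17 – December 31, 2012: 15 days, exemption £71,000 → (£111,000 − £71,000) × 1.95% × 15/366 = £31.9672
Total = £1,026.8402

£1,026.84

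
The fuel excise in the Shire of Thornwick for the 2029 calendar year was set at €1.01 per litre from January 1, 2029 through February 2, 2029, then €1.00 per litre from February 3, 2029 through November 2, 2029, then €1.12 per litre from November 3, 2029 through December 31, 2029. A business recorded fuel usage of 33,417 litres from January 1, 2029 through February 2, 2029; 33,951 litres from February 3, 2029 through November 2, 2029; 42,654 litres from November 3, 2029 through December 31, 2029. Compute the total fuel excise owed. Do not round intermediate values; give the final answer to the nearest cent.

January 1 – February 2, 2029: 33,417 litres at €1.01/litre → €33751.17
February 3 – November 2, 2029: 33,951 litres at €1.00/litre → €33951.00
November 3 – December 31, 2029: 42,654 litres at €1.12/litre → €47772.48

€115474.65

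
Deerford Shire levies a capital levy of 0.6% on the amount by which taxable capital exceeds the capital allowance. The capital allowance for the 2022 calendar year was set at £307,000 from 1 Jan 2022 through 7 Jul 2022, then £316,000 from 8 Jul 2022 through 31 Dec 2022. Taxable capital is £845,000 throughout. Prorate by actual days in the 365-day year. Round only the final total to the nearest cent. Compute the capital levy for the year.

1 Jan – 7 Jul 2022: 188 days, exemption £307,000 → (£845,000 − £307,000) × 0.6% × 188/365 = £1,662.6411
8 Jul – 31 Dec 2022: 177 days, exemption £316,000 → (£845,000 − £316,000) × 0.6% × 177/365 = £1,539.1726
Total = £3,201.8137

£3,201.81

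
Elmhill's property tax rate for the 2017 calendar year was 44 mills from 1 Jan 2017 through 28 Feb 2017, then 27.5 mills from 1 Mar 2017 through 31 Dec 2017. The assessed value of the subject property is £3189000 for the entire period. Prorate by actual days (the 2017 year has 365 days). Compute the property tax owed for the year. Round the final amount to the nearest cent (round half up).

£96202.96

1 Jan – 28 Feb 2017: 59 days at 44 mills → £3189000 × 4.4% × 59/365 = £22681.2164
1 Mar – 31 Dec 2017: 306 days at 27.5 mills → £3189000 × 2.75% × 306/365 = £73521.7397
Total = £96202.9562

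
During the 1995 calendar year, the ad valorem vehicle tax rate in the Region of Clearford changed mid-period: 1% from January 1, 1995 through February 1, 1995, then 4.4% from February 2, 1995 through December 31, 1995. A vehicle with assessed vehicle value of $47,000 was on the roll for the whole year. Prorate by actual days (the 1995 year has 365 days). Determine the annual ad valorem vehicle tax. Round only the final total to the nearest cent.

$1,927.90

January 1 – February 1, 1995: 32 days at 1% → $47,000 × 1% × 32/365 = $41.2055
February 2 – December 31, 1995: 333 days at 4.4% → $47,000 × 4.4% × 333/365 = $1,886.6959
Total = $1,927.9014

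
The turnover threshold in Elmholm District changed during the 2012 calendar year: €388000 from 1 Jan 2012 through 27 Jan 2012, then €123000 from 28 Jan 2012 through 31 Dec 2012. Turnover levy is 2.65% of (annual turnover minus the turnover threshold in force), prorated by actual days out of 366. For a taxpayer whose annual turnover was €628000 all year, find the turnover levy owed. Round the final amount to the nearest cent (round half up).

1 Jan – 27 Jan 2012: 27 days, exemption €388000 → (€628000 − €388000) × 2.65% × 27/366 = €469.1803
28 Jan – 31 Dec 2012: 339 days, exemption €123000 → (€628000 − €123000) × 2.65% × 339/366 = €12395.2664
Total = €12864.4467

€12864.45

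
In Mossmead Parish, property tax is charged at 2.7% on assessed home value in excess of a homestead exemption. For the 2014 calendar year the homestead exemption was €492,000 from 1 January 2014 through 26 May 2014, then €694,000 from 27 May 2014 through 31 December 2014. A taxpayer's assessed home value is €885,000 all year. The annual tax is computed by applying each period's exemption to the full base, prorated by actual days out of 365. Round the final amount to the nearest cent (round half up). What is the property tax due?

1 January – 26 May 2014: 146 days, exemption €492,000 → (€885,000 − €492,000) × 2.7% × 146/365 = €4,244.4000
27 May – 31 December 2014: 219 days, exemption €694,000 → (€885,000 − €694,000) × 2.7% × 219/365 = €3,094.2000
Total = €7,338.6000

€7,338.60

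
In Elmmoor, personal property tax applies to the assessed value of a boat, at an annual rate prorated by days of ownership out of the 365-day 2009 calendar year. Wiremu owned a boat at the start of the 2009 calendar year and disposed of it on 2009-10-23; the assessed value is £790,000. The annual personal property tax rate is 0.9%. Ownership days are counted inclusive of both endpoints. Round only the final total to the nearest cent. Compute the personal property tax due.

£5,765.92

Days held (2009-01-01 to 2009-10-23): 296 out of 365
Tax = £790,000 × 0.9% × 296/365 = £5,765.9178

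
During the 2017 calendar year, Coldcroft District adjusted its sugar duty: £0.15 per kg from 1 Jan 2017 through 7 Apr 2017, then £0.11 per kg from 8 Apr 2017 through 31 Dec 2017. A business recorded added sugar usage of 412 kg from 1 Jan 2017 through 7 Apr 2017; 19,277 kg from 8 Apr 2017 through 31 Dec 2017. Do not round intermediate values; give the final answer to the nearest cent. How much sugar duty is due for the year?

£2182.27

1 Jan – 7 Apr 2017: 412 kg at £0.15/kg → £61.80
8 Apr – 31 Dec 2017: 19,277 kg at £0.11/kg → £2120.47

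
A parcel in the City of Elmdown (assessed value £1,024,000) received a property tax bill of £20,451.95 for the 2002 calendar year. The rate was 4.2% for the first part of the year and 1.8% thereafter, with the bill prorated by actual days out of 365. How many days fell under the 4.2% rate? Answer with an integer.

Let d = days at the first rate; then 365 − d days at the second rate.
£1,024,000 × [4.2%·d + 1.8%·(365−d)] / 365 = £20,451.95
Solving gives d = 30, so the new rate took effect on 31 Jan 2002.

30 days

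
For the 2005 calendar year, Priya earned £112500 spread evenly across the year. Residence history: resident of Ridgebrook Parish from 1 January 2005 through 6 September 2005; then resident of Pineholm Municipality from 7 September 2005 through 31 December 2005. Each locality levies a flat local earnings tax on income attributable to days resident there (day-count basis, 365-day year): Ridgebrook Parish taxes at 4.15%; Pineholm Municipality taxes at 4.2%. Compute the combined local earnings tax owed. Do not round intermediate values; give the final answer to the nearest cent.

£4686.63

Ridgebrook Parish, 1 January – 6 September 2005: 249 days → £112500 × 4.15% × 249/365 = £3184.9829
Pineholm Municipality, 7 September – 31 December 2005: 116 days → £112500 × 4.2% × 116/365 = £1501.6438
Total = £4686.6267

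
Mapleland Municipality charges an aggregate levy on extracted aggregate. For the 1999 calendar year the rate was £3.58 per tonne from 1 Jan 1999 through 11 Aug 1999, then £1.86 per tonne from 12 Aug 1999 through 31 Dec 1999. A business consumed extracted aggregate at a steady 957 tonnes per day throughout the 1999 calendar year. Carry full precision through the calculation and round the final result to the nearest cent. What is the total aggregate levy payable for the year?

£1,016,774.22

1 Jan – 11 Aug 1999: 223 days × 957 tonnes/day = 213,411 tonnes at £3.58/tonne → £764,011.38
12 Aug – 31 Dec 1999: 142 days × 957 tonnes/day = 135,894 tonnes at £1.86/tonne → £252,762.84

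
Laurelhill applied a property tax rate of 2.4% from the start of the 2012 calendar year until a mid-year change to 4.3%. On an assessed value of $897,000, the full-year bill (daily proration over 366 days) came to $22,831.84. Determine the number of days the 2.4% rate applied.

Let d = days at the first rate; then 366 − d days at the second rate.
$897,000 × [2.4%·d + 4.3%·(366−d)] / 366 = $22,831.84
Solving gives d = 338, so the new rate took effect on 4 Dec 2012.

338 days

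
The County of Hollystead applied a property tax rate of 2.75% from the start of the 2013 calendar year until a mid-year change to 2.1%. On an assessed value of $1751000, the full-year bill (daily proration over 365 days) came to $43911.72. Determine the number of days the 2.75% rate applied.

229 days

Let d = days at the first rate; then 365 − d days at the second rate.
$1751000 × [2.75%·d + 2.1%·(365−d)] / 365 = $43911.72
Solving gives d = 229, so the new rate took effect on 18 August 2013.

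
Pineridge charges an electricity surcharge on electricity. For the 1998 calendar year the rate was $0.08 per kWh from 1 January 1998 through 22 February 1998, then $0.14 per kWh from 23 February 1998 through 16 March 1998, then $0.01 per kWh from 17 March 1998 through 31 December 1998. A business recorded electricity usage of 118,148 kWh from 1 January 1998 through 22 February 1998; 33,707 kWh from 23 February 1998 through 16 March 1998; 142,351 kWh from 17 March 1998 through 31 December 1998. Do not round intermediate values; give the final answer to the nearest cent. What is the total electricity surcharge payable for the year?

$15594.33

1 January – 22 February 1998: 118,148 kWh at $0.08/kWh → $9451.84
23 February – 16 March 1998: 33,707 kWh at $0.14/kWh → $4718.98
17 March – 31 December 1998: 142,351 kWh at $0.01/kWh → $1423.51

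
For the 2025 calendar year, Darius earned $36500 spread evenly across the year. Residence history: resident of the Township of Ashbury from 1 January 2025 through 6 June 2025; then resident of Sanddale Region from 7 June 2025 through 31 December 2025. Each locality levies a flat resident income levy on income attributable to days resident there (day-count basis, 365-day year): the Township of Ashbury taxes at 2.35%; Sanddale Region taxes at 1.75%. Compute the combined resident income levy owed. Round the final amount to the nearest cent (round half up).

The Township of Ashbury, 1 January – 6 June 2025: 157 days → $36500 × 2.35% × 157/365 = $368.9500
Sanddale Region, 7 June – 31 December 2025: 208 days → $36500 × 1.75% × 208/365 = $364.0000
Total = $732.9500

$732.95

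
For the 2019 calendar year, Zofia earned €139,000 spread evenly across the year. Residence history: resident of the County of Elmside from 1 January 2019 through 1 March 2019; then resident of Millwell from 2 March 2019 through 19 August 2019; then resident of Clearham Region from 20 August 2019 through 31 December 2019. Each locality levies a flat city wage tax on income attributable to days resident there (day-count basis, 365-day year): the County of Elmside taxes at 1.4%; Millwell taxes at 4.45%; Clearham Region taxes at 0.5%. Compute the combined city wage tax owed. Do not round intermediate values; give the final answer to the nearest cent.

€3,472.91

The County of Elmside, 1 January – 1 March 2019: 60 days → €139,000 × 1.4% × 60/365 = €319.8904
Millwell, 2 March – 19 August 2019: 171 days → €139,000 × 4.45% × 171/365 = €2,897.8644
Clearham Region, 20 August – 31 December 2019: 134 days → €139,000 × 0.5% × 134/365 = €255.1507
Total = €3,472.9055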